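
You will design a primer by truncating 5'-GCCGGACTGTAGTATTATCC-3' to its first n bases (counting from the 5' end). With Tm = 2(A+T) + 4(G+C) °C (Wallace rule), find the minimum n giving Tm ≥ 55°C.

n = 19

First 18 bases: GCCGGACTGTAGTATTAT → Tm = 52°C (< 55°C)
First 19 bases: GCCGGACTGTAGTATTATC → Tm = 56°C (≥ 55°C)
Since every base adds ≥2°C, Tm only increases with n, so the threshold is first crossed at n = 19.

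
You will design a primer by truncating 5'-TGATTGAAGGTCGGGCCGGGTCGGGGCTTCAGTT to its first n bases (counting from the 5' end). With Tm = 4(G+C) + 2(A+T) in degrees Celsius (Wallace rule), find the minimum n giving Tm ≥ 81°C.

n = 25

First 24 bases: TGATTGAAGGTCGGGCCGGGTCGG → Tm = 80°C (< 81°C)
First 25 bases: TGATTGAAGGTCGGGCCGGGTCGGG → Tm = 84°C (≥ 81°C)
Each additional base adds 2°C (A/T) or 4°C (G/C), so Tm is non-decreasing in n; n = 25 is the first length to reach 81°C.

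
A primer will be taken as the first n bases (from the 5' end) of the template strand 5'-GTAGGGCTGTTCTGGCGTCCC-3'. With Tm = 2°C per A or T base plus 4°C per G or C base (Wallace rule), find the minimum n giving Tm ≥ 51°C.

n = 16

First 15 bases: GTAGGGCTGTTCTGG → Tm = 48°C (< 51°C)
First 16 bases: GTAGGGCTGTTCTGGC → Tm = 52°C (≥ 51°C)
Since every base adds ≥2°C, Tm only increases with n, so the threshold is first crossed at n = 16.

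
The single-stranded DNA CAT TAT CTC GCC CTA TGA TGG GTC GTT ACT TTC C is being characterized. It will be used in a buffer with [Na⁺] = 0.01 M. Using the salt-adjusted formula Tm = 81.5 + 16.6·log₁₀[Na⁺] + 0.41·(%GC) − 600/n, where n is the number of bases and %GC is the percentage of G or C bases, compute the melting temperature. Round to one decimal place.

Length n = 34. Scanning the sequence gives G=6, C=10, A=5, T=13.
G+C = 16, so %GC = 16/34 × 100 = 47.059%
Salt term: 16.6 × (-2) = -33.2
GC term: 0.41 × 47.059 = 19.294; length term: −600/34 = −17.647
Tm = 81.5 + (-33.2) + 19.294 − 17.647 = 49.947 → 49.9°C

49.9°C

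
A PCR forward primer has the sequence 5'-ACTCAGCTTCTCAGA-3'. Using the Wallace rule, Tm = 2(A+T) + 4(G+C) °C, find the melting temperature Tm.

44°C

Counting bases: G=2, A=4, T=4, C=5
So N_AT = 8 and N_GC = 7.
Tm = 4·7 + 2·8 = 28 + 16 = 44°C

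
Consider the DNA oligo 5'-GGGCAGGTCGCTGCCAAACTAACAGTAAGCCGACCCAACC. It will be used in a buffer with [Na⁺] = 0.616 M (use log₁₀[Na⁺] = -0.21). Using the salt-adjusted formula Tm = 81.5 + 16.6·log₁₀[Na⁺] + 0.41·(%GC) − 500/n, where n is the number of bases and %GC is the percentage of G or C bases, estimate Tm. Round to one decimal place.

Length n = 40. Counting bases: T=4, G=10, C=14, A=12
G+C = 24, so %GC = 24/40 × 100 = 60%
Salt term: 16.6 × (-0.21) = -3.486
GC term: 0.41 × 60 = 24.6; length term: −500/40 = −12.5
Tm = 81.5 + (-3.486) + 24.6 − 12.5 = 90.114 → 90.1°C

90.1°C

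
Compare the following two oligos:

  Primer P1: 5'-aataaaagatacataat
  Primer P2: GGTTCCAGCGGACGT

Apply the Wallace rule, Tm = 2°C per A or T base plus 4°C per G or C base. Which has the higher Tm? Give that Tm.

Primer P1: A+T=15, G+C=2 → Tm = 2(15)+4(2) = 38°C
Primer P2: A+T=5, G+C=10 → Tm = 2(5)+4(10) = 50°C
38°C vs 50°C → primer P2 is higher.

Primer P2, 50°C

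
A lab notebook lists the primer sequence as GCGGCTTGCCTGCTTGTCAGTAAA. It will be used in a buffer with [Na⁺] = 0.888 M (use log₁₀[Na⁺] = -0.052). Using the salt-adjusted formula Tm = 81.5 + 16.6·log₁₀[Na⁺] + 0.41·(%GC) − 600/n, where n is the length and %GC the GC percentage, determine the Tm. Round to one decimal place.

Length n = 24. T=7, C=6, G=7, A=4
G+C = 13, so %GC = 13/24 × 100 = 54.167%
Salt term: 16.6 × (-0.052) = -0.863
GC term: 0.41 × 54.167 = 22.208; length term: −600/24 = −25
Tm = 81.5 + (-0.863) + 22.208 − 25 = 77.845 → 77.8°C

77.8°C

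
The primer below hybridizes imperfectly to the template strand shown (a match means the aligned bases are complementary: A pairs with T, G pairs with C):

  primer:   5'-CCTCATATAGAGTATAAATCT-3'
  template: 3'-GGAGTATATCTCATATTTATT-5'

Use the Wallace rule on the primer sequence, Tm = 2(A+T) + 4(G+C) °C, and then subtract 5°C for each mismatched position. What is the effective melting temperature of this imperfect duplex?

Primer base counts: A=8, T=7, G=2, C=4 → A+T=15, G+C=6
Perfect-match Tm = 2(15) + 4(6) = 30 + 24 = 54°C
Mismatches (positions where the bases are not complementary): 2 (at positions 20, 21)
Effective Tm = 54 − 2×5 = 54 − 10 = 44°C

44°C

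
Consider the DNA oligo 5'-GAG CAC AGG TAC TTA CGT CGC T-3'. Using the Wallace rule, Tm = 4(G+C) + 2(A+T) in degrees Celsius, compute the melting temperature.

Base counts: T=5, G=6, A=5, C=6
A+T = 10, G+C = 12
Tm = 2(10) + 4(12) = 20 + 48 = 68°C

68°C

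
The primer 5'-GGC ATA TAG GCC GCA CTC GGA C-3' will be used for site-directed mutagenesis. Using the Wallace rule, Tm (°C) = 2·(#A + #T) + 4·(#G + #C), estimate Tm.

72°C

Base counts: G=7, A=5, C=7, T=3
AT pairs contribute 8, GC pairs contribute 14.
Tm = 4·14 + 2·8 = 56 + 16 = 72°C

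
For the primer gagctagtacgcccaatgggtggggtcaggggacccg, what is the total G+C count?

25

Scanning the sequence gives G=16, C=9, A=7, T=5.
Total G or C: 16 + 9 = 25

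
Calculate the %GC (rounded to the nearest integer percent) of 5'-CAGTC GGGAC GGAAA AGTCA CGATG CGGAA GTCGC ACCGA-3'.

60%

Counting bases: A=12, C=10, T=4, G=14
G+C = 14 + 10 = 24 out of 40 bases
%GC = 24/40 × 100 = 60% ≈ 60%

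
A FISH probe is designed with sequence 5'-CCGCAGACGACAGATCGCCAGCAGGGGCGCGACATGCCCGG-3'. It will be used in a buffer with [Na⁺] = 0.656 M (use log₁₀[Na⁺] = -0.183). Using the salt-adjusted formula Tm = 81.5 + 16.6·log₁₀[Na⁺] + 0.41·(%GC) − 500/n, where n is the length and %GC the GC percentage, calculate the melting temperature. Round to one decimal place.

96.3°C

Length n = 41. Counting bases: G=15, C=15, A=9, T=2
G+C = 30, so %GC = 30/41 × 100 = 73.171%
Salt term: 16.6 × (-0.183) = -3.038
GC term: 0.41 × 73.171 = 30; length term: −500/41 = −12.195
Tm = 81.5 + (-3.038) + 30 − 12.195 = 96.267 → 96.3°C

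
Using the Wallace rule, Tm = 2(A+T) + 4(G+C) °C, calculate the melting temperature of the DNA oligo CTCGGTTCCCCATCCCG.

Scanning the sequence gives A=1, G=3, C=9, T=4.
So N_AT = 5 and N_GC = 12.
Tm = 2×5 + 4×12 = 58°C

58°C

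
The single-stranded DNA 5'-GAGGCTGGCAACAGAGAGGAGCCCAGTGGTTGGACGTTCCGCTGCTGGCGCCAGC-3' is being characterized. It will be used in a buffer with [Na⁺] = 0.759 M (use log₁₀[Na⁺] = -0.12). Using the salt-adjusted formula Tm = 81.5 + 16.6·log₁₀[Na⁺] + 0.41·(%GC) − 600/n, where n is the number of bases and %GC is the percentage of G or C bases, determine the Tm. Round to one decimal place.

Length n = 55. Scanning the sequence gives T=8, C=15, G=22, A=10.
G+C = 37, so %GC = 37/55 × 100 = 67.273%
Salt term: 16.6 × (-0.12) = -1.992
GC term: 0.41 × 67.273 = 27.582; length term: −600/55 = −10.909
Tm = 81.5 + (-1.992) + 27.582 − 10.909 = 96.181 → 96.2°C

96.2°C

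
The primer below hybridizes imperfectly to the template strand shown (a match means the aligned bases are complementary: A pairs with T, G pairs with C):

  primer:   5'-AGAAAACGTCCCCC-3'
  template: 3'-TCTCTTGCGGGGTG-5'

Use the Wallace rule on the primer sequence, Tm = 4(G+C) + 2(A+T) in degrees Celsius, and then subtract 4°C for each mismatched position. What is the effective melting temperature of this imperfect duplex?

32°C

Primer base counts: A=5, T=1, G=2, C=6 → A+T=6, G+C=8
Perfect-match Tm = 2(6) + 4(8) = 12 + 32 = 44°C
Mismatches (positions where the bases are not complementary): 3 (at positions 4, 9, 13)
Effective Tm = 44 − 3×4 = 44 − 12 = 32°C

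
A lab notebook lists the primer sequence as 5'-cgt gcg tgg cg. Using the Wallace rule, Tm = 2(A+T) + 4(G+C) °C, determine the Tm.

40°C

Counting bases: A=0, C=3, T=2, G=6
AT pairs contribute 2, GC pairs contribute 9.
Tm = 2(2) + 4(9) = 4 + 36 = 40°C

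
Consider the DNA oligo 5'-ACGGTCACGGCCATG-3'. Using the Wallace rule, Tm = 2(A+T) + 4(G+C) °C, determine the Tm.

Scanning the sequence gives A=3, G=5, T=2, C=5.
So N_AT = 5 and N_GC = 10.
Tm = 4·10 + 2·5 = 40 + 10 = 50°C

50°C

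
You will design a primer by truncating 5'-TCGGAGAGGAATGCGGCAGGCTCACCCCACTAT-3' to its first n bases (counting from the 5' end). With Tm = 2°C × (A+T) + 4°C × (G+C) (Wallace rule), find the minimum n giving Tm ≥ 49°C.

n = 16

First 15 bases: TCGGAGAGGAATGCG → Tm = 48°C (< 49°C)
First 16 bases: TCGGAGAGGAATGCGG → Tm = 52°C (≥ 49°C)
Each additional base adds 2°C (A/T) or 4°C (G/C), so Tm is non-decreasing in n; n = 16 is the first length to reach 49°C.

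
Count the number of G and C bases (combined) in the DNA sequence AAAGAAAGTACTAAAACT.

4

Base counts: G=2, T=3, A=11, C=2
G+C = 2 + 2 = 4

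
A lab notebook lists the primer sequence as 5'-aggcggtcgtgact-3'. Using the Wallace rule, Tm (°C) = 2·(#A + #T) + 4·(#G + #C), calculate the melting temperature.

46°C

Scanning the sequence gives T=3, G=6, A=2, C=3.
A+T = 5, G+C = 9
Tm = 2(5) + 4(9) = 10 + 36 = 46°C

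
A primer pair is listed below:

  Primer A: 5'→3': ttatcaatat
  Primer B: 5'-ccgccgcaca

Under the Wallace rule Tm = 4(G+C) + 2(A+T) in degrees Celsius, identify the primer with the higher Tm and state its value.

Primer B, 36°C

Primer A: A+T=9, G+C=1 → Tm = 2(9)+4(1) = 22°C
Primer B: A+T=2, G+C=8 → Tm = 2(2)+4(8) = 36°C
22°C vs 36°C → primer B is higher.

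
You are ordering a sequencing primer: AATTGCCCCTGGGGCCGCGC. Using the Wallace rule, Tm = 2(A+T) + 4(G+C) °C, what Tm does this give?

Scanning the sequence gives C=8, A=2, G=7, T=3.
A+T = 5, G+C = 15
Tm = 4·15 + 2·5 = 60 + 10 = 70°C

70°C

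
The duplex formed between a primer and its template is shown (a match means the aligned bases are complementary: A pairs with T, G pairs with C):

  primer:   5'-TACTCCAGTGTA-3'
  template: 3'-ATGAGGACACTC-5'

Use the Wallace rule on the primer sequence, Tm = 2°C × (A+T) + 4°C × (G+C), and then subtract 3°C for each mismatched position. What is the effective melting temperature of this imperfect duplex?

Primer base counts: A=3, T=4, G=2, C=3 → A+T=7, G+C=5
Perfect-match Tm = 2(7) + 4(5) = 14 + 20 = 34°C
Mismatches (positions where the bases are not complementary): 3 (at positions 7, 11, 12)
Effective Tm = 34 − 3×3 = 34 − 9 = 25°C

25°C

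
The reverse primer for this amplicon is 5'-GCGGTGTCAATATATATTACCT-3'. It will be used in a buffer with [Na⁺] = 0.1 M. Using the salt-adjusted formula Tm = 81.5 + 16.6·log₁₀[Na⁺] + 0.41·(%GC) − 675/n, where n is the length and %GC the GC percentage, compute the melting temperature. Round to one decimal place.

Length n = 22. Counting bases: A=6, C=4, G=4, T=8
G+C = 8, so %GC = 8/22 × 100 = 36.364%
Salt term: 16.6 × (-1) = -16.6
GC term: 0.41 × 36.364 = 14.909; length term: −675/22 = −30.682
Tm = 81.5 + (-16.6) + 14.909 − 30.682 = 49.127 → 49.1°C

49.1°C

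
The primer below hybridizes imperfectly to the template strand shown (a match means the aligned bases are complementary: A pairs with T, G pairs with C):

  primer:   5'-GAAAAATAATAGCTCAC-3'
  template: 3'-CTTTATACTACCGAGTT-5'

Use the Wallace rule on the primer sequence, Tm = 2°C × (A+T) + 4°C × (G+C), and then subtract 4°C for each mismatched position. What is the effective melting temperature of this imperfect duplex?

28°C

Primer base counts: A=9, T=3, G=2, C=3 → A+T=12, G+C=5
Perfect-match Tm = 2(12) + 4(5) = 24 + 20 = 44°C
Mismatches (positions where the bases are not complementary): 4 (at positions 5, 8, 11, 17)
Effective Tm = 44 − 4×4 = 44 − 16 = 28°C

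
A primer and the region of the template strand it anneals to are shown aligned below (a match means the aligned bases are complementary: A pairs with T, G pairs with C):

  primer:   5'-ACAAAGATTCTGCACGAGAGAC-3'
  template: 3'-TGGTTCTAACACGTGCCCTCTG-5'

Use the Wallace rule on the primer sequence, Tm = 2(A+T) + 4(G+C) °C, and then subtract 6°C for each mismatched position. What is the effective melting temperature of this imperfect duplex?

Primer base counts: A=9, T=3, G=5, C=5 → A+T=12, G+C=10
Perfect-match Tm = 2(12) + 4(10) = 24 + 40 = 64°C
Mismatches (positions where the bases are not complementary): 3 (at positions 3, 10, 17)
Effective Tm = 64 − 3×6 = 64 − 18 = 46°C

46°C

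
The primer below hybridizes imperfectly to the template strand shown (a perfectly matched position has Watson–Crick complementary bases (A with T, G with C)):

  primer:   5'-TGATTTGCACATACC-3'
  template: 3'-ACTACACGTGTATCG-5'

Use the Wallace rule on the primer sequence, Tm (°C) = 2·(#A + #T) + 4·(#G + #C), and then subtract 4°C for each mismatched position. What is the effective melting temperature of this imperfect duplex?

34°C

Primer base counts: A=4, T=5, G=2, C=4 → A+T=9, G+C=6
Perfect-match Tm = 2(9) + 4(6) = 18 + 24 = 42°C
Mismatches (positions where the bases are not complementary): 2 (at positions 5, 14)
Effective Tm = 42 − 2×4 = 42 − 8 = 34°C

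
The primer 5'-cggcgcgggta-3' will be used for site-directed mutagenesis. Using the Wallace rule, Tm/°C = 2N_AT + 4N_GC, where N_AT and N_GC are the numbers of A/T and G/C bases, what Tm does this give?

Base counts: A=1, T=1, G=6, C=3
So N_AT = 2 and N_GC = 9.
Tm = 2×2 + 4×9 = 40°C

40°C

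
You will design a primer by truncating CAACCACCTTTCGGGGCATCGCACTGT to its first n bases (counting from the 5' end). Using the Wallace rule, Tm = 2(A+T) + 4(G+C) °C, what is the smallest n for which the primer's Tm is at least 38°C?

First 12 bases: CAACCACCTTTC → Tm = 36°C (< 38°C)
First 13 bases: CAACCACCTTTCG → Tm = 40°C (≥ 38°C)
Since every base adds ≥2°C, Tm only increases with n, so the threshold is first crossed at n = 13.

n = 13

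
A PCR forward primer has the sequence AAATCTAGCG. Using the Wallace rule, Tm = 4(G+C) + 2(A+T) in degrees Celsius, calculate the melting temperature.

Scanning the sequence gives A=4, C=2, G=2, T=2.
A+T = 6, G+C = 4
Tm = 2(6) + 4(4) = 12 + 16 = 28°C

28°C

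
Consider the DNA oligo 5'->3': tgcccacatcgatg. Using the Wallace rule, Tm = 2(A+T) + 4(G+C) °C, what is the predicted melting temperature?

44°C

Counting bases: C=5, A=3, G=3, T=3
So N_AT = 6 and N_GC = 8.
Tm = 4·8 + 2·6 = 32 + 12 = 44°C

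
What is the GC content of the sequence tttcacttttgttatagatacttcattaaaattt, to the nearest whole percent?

18%

Scanning the sequence gives G=2, T=18, A=10, C=4.
G+C = 2 + 4 = 6 out of 34 bases
%GC = 6/34 × 100 = 17.65% ≈ 18%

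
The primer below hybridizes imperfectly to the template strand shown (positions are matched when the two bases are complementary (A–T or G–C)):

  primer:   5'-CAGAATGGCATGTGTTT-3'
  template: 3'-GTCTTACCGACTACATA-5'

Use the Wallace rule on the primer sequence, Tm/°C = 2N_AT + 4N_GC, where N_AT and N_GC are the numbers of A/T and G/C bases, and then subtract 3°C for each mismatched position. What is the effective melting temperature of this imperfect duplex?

36°C

Primer base counts: A=4, T=6, G=5, C=2 → A+T=10, G+C=7
Perfect-match Tm = 2(10) + 4(7) = 20 + 28 = 48°C
Mismatches (positions where the bases are not complementary): 4 (at positions 10, 11, 12, 16)
Effective Tm = 48 − 4×3 = 48 − 12 = 36°C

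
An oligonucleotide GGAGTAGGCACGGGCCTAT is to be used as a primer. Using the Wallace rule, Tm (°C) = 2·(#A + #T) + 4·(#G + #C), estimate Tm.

62°C

C=4, G=8, A=4, T=3
A+T = 7, G+C = 12
Tm = 4·12 + 2·7 = 48 + 14 = 62°C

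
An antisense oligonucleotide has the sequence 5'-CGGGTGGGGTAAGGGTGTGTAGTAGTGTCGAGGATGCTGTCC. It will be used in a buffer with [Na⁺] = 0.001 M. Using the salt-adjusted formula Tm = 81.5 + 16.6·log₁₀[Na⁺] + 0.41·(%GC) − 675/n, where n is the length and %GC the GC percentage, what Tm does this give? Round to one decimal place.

Length n = 42. Scanning the sequence gives C=5, T=11, G=20, A=6.
G+C = 25, so %GC = 25/42 × 100 = 59.524%
Salt term: 16.6 × (-3) = -49.8
GC term: 0.41 × 59.524 = 24.405; length term: −675/42 = −16.071
Tm = 81.5 + (-49.8) + 24.405 − 16.071 = 40.034 → 40.0°C

40.0°C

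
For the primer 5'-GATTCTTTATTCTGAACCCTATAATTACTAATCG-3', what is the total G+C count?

10

C=7, T=14, G=3, A=10
Total G or C: 3 + 7 = 10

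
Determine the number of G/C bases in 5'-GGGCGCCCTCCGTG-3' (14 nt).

12

Counting bases: C=6, A=0, G=6, T=2
Total G or C: 6 + 6 = 12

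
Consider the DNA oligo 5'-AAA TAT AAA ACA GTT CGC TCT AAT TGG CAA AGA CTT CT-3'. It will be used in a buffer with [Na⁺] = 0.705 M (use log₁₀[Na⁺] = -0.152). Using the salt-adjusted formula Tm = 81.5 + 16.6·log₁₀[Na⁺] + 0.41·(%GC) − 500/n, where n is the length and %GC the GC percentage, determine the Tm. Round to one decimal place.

78.8°C

Length n = 38. G=5, T=11, C=7, A=15
G+C = 12, so %GC = 12/38 × 100 = 31.579%
Salt term: 16.6 × (-0.152) = -2.523
GC term: 0.41 × 31.579 = 12.947; length term: −500/38 = −13.158
Tm = 81.5 + (-2.523) + 12.947 − 13.158 = 78.766 → 78.8°C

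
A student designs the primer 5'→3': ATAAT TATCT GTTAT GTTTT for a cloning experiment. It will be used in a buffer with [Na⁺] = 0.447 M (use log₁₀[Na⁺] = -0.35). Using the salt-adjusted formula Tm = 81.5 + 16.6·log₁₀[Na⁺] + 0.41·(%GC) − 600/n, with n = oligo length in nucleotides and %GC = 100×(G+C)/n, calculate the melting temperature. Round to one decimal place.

Length n = 20. Base counts: T=12, C=1, G=2, A=5
G+C = 3, so %GC = 3/20 × 100 = 15%
Salt term: 16.6 × (-0.35) = -5.81
GC term: 0.41 × 15 = 6.15; length term: −600/20 = −30
Tm = 81.5 + (-5.81) + 6.15 − 30 = 51.84 → 51.8°C

51.8°C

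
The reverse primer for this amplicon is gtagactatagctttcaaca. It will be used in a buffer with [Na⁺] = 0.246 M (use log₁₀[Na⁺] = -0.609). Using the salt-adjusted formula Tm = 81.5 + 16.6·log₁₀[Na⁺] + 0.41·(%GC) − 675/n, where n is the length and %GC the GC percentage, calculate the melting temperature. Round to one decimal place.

52.0°C

Length n = 20. G=3, C=4, T=6, A=7
G+C = 7, so %GC = 7/20 × 100 = 35%
Salt term: 16.6 × (-0.609) = -10.109
GC term: 0.41 × 35 = 14.35; length term: −675/20 = −33.75
Tm = 81.5 + (-10.109) + 14.35 − 33.75 = 51.991 → 52.0°C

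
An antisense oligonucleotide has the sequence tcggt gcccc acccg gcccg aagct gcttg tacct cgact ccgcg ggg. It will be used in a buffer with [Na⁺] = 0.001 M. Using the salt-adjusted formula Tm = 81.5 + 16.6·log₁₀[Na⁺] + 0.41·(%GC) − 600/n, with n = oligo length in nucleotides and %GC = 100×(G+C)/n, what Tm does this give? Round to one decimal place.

49.1°C

Length n = 48. T=8, G=15, C=20, A=5
G+C = 35, so %GC = 35/48 × 100 = 72.917%
Salt term: 16.6 × (-3) = -49.8
GC term: 0.41 × 72.917 = 29.896; length term: −600/48 = −12.5
Tm = 81.5 + (-49.8) + 29.896 − 12.5 = 49.096 → 49.1°C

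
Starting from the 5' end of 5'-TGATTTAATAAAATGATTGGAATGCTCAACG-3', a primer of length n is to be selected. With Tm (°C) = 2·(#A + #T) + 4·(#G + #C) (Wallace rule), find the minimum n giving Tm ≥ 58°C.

First 23 bases: TGATTTAATAAAATGATTGGAAT → Tm = 54°C (< 58°C)
First 24 bases: TGATTTAATAAAATGATTGGAATG → Tm = 58°C (≥ 58°C)
Each additional base adds 2°C (A/T) or 4°C (G/C), so Tm is non-decreasing in n; n = 24 is the first length to reach 58°C.

n = 24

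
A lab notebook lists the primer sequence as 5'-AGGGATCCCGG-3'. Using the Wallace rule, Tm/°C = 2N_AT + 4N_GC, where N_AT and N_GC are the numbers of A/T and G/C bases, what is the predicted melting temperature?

38°C

Base counts: C=3, T=1, A=2, G=5
So N_AT = 3 and N_GC = 8.
Tm = 4·8 + 2·3 = 32 + 6 = 38°C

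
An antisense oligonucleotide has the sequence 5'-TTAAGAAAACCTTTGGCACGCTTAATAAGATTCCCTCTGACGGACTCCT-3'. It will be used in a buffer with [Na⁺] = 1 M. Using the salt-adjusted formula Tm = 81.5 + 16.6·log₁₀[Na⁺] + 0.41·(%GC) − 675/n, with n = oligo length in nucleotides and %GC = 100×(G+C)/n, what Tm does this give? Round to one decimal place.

Length n = 49. Scanning the sequence gives C=13, A=14, G=8, T=14.
G+C = 21, so %GC = 21/49 × 100 = 42.857%
Salt term: 16.6 × (0) = 0
GC term: 0.41 × 42.857 = 17.571; length term: −675/49 = −13.776
Tm = 81.5 + (0) + 17.571 − 13.776 = 85.295 → 85.3°C

85.3°C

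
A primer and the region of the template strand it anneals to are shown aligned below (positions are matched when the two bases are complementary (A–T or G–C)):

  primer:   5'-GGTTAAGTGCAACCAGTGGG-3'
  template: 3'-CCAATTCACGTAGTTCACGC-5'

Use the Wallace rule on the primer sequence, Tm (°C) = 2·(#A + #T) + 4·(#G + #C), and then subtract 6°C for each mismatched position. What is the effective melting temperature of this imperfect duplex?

Primer base counts: A=5, T=4, G=8, C=3 → A+T=9, G+C=11
Perfect-match Tm = 2(9) + 4(11) = 18 + 44 = 62°C
Mismatches (positions where the bases are not complementary): 3 (at positions 12, 14, 19)
Effective Tm = 62 − 3×6 = 62 − 18 = 44°C

44°C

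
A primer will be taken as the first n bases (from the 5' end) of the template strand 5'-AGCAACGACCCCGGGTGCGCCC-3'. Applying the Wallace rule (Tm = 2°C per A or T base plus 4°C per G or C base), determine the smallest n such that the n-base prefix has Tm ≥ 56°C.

n = 17

First 16 bases: AGCAACGACCCCGGGT → Tm = 54°C (< 56°C)
First 17 bases: AGCAACGACCCCGGGTG → Tm = 58°C (≥ 56°C)
Since every base adds ≥2°C, Tm only increases with n, so the threshold is first crossed at n = 17.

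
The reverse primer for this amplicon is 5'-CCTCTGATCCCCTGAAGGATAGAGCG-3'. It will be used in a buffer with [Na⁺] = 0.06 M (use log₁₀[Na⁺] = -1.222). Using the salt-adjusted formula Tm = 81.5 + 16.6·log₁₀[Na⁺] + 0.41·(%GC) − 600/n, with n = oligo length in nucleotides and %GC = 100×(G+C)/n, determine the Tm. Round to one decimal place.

Length n = 26. T=5, A=6, C=8, G=7
G+C = 15, so %GC = 15/26 × 100 = 57.692%
Salt term: 16.6 × (-1.222) = -20.285
GC term: 0.41 × 57.692 = 23.654; length term: −600/26 = −23.077
Tm = 81.5 + (-20.285) + 23.654 − 23.077 = 61.792 → 61.8°C

61.8°C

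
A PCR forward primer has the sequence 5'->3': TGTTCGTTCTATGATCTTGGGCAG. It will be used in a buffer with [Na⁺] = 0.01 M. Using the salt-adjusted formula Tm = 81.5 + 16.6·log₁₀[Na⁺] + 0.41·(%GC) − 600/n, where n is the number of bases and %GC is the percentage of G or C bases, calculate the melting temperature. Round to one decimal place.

42.1°C

Length n = 24. Scanning the sequence gives C=4, A=3, G=7, T=10.
G+C = 11, so %GC = 11/24 × 100 = 45.833%
Salt term: 16.6 × (-2) = -33.2
GC term: 0.41 × 45.833 = 18.792; length term: −600/24 = −25
Tm = 81.5 + (-33.2) + 18.792 − 25 = 42.092 → 42.1°C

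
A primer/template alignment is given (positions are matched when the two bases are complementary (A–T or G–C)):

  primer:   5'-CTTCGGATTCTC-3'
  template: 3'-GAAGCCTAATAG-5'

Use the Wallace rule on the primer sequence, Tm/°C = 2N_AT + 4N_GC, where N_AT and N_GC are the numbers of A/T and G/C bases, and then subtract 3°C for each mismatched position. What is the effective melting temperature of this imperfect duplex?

Primer base counts: A=1, T=5, G=2, C=4 → A+T=6, G+C=6
Perfect-match Tm = 2(6) + 4(6) = 12 + 24 = 36°C
Mismatches (positions where the bases are not complementary): 1 (at position 10)
Effective Tm = 36 − 1×3 = 36 − 3 = 33°C

33°C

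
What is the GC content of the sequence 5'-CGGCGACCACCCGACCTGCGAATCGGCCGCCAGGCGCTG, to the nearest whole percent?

Counting bases: A=6, C=17, T=3, G=13
G+C = 13 + 17 = 30 out of 39 bases
%GC = 30/39 × 100 = 76.92% ≈ 77%

77%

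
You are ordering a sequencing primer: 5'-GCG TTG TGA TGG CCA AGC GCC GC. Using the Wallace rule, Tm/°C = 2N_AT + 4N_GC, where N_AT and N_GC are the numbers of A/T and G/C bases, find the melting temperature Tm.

Base counts: C=7, A=3, T=4, G=9
AT pairs contribute 7, GC pairs contribute 16.
Tm = 2(7) + 4(16) = 14 + 64 = 78°C

78°C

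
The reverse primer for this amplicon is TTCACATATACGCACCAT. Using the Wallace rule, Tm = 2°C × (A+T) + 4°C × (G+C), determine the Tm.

Counting bases: A=6, T=5, G=1, C=6
So N_AT = 11 and N_GC = 7.
Tm = 2(11) + 4(7) = 22 + 28 = 50°C

50°C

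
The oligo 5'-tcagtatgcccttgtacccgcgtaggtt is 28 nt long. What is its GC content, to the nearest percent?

54%

A=4, T=9, C=8, G=7
G+C = 7 + 8 = 15 out of 28 bases
%GC = 15/28 × 100 = 53.57% ≈ 54%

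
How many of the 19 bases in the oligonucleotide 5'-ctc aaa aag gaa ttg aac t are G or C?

6

Counting bases: T=4, G=3, A=9, C=3
Total G or C: 3 + 3 = 6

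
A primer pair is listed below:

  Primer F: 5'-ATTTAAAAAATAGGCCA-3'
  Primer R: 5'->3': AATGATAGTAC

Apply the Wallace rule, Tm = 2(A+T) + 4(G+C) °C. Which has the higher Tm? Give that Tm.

Primer F: A+T=13, G+C=4 → Tm = 2(13)+4(4) = 42°C
Primer R: A+T=8, G+C=3 → Tm = 2(8)+4(3) = 28°C
42°C vs 28°C → primer F is higher.

Primer F, 42°C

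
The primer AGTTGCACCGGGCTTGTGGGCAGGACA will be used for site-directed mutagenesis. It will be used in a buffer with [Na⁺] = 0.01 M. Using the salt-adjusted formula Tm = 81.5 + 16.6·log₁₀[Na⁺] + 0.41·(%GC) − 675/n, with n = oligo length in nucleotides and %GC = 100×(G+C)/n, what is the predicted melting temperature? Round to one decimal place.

Length n = 27. Scanning the sequence gives T=5, C=6, A=5, G=11.
G+C = 17, so %GC = 17/27 × 100 = 62.963%
Salt term: 16.6 × (-2) = -33.2
GC term: 0.41 × 62.963 = 25.815; length term: −675/27 = −25
Tm = 81.5 + (-33.2) + 25.815 − 25 = 49.115 → 49.1°C

49.1°C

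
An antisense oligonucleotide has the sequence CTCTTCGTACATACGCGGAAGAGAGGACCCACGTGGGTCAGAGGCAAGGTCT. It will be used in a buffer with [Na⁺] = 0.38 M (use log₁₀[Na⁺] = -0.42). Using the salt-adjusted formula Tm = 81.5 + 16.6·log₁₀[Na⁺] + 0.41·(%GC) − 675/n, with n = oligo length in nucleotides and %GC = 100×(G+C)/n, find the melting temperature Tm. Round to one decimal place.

85.2°C

Length n = 52. A=13, T=9, G=17, C=13
G+C = 30, so %GC = 30/52 × 100 = 57.692%
Salt term: 16.6 × (-0.42) = -6.972
GC term: 0.41 × 57.692 = 23.654; length term: −675/52 = −12.981
Tm = 81.5 + (-6.972) + 23.654 − 12.981 = 85.201 → 85.2°C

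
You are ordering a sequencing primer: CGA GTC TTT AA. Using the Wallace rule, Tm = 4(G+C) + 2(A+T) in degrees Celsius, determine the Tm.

30°C

Counting bases: C=2, T=4, A=3, G=2
So N_AT = 7 and N_GC = 4.
Tm = 2(7) + 4(4) = 14 + 16 = 30°C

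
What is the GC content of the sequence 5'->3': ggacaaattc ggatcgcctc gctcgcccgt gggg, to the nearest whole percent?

68%

Base counts: G=12, T=6, A=5, C=11
G+C = 12 + 11 = 23 out of 34 bases
%GC = 23/34 × 100 = 67.65% ≈ 68%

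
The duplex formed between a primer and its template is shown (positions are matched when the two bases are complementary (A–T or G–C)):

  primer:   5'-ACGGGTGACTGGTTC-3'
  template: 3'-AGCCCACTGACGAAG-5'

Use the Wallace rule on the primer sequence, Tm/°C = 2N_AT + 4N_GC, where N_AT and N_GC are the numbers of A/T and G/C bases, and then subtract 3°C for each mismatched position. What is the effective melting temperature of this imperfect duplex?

Primer base counts: A=2, T=4, G=6, C=3 → A+T=6, G+C=9
Perfect-match Tm = 2(6) + 4(9) = 12 + 36 = 48°C
Mismatches (positions where the bases are not complementary): 2 (at positions 1, 12)
Effective Tm = 48 − 2×3 = 48 − 6 = 42°C

42°C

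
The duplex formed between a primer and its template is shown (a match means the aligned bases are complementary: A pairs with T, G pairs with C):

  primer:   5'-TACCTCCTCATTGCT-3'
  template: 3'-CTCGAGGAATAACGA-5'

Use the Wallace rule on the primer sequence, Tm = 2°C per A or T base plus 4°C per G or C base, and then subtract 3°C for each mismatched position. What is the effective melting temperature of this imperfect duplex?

Primer base counts: A=2, T=6, G=1, C=6 → A+T=8, G+C=7
Perfect-match Tm = 2(8) + 4(7) = 16 + 28 = 44°C
Mismatches (positions where the bases are not complementary): 3 (at positions 1, 3, 9)
Effective Tm = 44 − 3×3 = 44 − 9 = 35°C

35°C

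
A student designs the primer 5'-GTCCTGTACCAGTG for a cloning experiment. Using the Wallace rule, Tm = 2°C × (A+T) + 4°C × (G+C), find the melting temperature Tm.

Base counts: T=4, G=4, C=4, A=2
AT pairs contribute 6, GC pairs contribute 8.
Tm = 2(6) + 4(8) = 12 + 32 = 44°C

44°C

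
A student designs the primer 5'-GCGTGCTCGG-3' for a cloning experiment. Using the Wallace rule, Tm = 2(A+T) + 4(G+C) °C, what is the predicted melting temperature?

36°C

Scanning the sequence gives C=3, T=2, A=0, G=5.
A+T = 2, G+C = 8
Tm = 4·8 + 2·2 = 32 + 4 = 36°C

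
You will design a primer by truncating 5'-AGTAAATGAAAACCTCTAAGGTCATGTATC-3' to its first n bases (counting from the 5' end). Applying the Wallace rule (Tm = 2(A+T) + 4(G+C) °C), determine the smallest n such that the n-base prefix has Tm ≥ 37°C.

n = 15

First 14 bases: AGTAAATGAAAACC → Tm = 36°C (< 37°C)
First 15 bases: AGTAAATGAAAACCT → Tm = 38°C (≥ 37°C)
Since every base adds ≥2°C, Tm only increases with n, so the threshold is first crossed at n = 15.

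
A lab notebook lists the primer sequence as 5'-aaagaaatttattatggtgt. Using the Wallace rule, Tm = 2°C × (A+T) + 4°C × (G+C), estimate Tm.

48°C

Base counts: C=0, A=8, G=4, T=8
So N_AT = 16 and N_GC = 4.
Tm = 4·4 + 2·16 = 16 + 32 = 48°C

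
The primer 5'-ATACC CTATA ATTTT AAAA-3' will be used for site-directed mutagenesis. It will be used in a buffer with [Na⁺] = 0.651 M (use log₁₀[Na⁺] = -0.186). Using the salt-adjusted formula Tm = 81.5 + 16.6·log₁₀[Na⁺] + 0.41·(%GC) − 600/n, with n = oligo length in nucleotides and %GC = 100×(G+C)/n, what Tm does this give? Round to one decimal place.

Length n = 19. Base counts: T=7, G=0, A=9, C=3
G+C = 3, so %GC = 3/19 × 100 = 15.789%
Salt term: 16.6 × (-0.186) = -3.088
GC term: 0.41 × 15.789 = 6.473; length term: −600/19 = −31.579
Tm = 81.5 + (-3.088) + 6.473 − 31.579 = 53.306 → 53.3°C

53.3°C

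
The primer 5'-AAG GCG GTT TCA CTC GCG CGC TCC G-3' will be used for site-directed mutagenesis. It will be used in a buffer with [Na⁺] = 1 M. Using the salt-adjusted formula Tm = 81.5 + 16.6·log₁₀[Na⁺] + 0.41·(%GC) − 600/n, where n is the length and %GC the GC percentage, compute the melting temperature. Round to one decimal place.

85.4°C

Length n = 25. A=3, T=5, G=8, C=9
G+C = 17, so %GC = 17/25 × 100 = 68%
Salt term: 16.6 × (0) = 0
GC term: 0.41 × 68 = 27.88; length term: −600/25 = −24
Tm = 81.5 + (0) + 27.88 − 24 = 85.38 → 85.4°C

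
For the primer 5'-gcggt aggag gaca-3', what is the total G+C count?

A=4, T=1, G=7, C=2
Total G or C: 7 + 2 = 9

9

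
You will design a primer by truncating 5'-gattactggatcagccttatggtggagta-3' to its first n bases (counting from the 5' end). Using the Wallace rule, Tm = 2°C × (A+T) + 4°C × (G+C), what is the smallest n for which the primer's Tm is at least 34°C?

First 11 bases: GATTACTGGAT → Tm = 30°C (< 34°C)
First 12 bases: GATTACTGGATC → Tm = 34°C (≥ 34°C)
Each additional base adds 2°C (A/T) or 4°C (G/C), so Tm is non-decreasing in n; n = 12 is the first length to reach 34°C.

n = 12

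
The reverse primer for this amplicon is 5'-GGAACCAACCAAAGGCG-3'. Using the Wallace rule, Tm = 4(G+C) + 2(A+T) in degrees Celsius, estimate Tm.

T=0, A=7, C=5, G=5
AT pairs contribute 7, GC pairs contribute 10.
Tm = 2×7 + 4×10 = 54°C

54°C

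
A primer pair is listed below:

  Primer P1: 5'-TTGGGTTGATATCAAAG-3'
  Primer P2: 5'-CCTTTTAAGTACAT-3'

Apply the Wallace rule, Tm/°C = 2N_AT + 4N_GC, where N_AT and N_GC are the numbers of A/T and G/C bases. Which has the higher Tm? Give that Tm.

Primer P1: A+T=11, G+C=6 → Tm = 2(11)+4(6) = 46°C
Primer P2: A+T=10, G+C=4 → Tm = 2(10)+4(4) = 36°C
46°C vs 36°C → primer P1 is higher.

Primer P1, 46°C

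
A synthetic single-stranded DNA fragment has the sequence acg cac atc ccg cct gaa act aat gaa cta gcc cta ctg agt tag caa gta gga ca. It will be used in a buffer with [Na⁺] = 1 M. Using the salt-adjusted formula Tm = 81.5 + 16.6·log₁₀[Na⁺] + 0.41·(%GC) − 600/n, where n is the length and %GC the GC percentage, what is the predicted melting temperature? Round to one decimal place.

90.6°C

Length n = 56. G=11, C=16, T=10, A=19
G+C = 27, so %GC = 27/56 × 100 = 48.214%
Salt term: 16.6 × (0) = 0
GC term: 0.41 × 48.214 = 19.768; length term: −600/56 = −10.714
Tm = 81.5 + (0) + 19.768 − 10.714 = 90.554 → 90.6°C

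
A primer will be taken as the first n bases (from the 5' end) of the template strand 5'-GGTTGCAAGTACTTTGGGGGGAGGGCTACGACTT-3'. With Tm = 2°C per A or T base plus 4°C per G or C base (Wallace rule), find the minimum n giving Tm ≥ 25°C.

n = 9

First 8 bases: GGTTGCAA → Tm = 24°C (< 25°C)
First 9 bases: GGTTGCAAG → Tm = 28°C (≥ 25°C)
Each additional base adds 2°C (A/T) or 4°C (G/C), so Tm is non-decreasing in n; n = 9 is the first length to reach 25°C.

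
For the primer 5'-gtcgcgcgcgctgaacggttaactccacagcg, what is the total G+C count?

Base counts: T=5, A=6, C=11, G=10
G+C = 10 + 11 = 21

21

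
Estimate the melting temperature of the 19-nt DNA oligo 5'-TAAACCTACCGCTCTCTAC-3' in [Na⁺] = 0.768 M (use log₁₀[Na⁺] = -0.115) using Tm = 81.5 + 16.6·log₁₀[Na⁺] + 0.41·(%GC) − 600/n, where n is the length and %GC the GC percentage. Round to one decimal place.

67.4°C

Length n = 19. Scanning the sequence gives C=8, G=1, T=5, A=5.
G+C = 9, so %GC = 9/19 × 100 = 47.368%
Salt term: 16.6 × (-0.115) = -1.909
GC term: 0.41 × 47.368 = 19.421; length term: −600/19 = −31.579
Tm = 81.5 + (-1.909) + 19.421 − 31.579 = 67.433 → 67.4°C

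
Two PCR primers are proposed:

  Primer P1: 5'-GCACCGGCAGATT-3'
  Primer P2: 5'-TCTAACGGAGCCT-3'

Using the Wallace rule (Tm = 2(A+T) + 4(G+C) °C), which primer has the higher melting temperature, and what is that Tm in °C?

Primer P1: A+T=5, G+C=8 → Tm = 2(5)+4(8) = 42°C
Primer P2: A+T=6, G+C=7 → Tm = 2(6)+4(7) = 40°C
42°C vs 40°C → primer P1 is higher.

Primer P1, 42°C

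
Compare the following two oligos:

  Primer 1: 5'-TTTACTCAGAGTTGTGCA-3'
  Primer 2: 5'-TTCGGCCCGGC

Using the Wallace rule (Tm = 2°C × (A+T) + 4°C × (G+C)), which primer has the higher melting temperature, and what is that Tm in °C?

Primer 1, 50°C

Primer 1: A+T=11, G+C=7 → Tm = 2(11)+4(7) = 50°C
Primer 2: A+T=2, G+C=9 → Tm = 2(2)+4(9) = 40°C
50°C vs 40°C → primer 1 is higher.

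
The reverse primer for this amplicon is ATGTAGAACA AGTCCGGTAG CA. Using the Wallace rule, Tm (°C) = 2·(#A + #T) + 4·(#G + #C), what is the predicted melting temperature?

Counting bases: A=8, C=4, G=6, T=4
AT pairs contribute 12, GC pairs contribute 10.
Tm = 4·10 + 2·12 = 40 + 24 = 64°C

64°C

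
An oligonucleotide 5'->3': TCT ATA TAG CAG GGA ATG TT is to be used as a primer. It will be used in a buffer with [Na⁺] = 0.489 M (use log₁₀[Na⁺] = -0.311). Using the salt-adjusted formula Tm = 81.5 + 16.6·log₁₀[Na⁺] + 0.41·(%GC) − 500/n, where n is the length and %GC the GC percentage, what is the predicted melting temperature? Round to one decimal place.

Length n = 20. Scanning the sequence gives T=7, A=6, C=2, G=5.
G+C = 7, so %GC = 7/20 × 100 = 35%
Salt term: 16.6 × (-0.311) = -5.163
GC term: 0.41 × 35 = 14.35; length term: −500/20 = −25
Tm = 81.5 + (-5.163) + 14.35 − 25 = 65.687 → 65.7°C

65.7°C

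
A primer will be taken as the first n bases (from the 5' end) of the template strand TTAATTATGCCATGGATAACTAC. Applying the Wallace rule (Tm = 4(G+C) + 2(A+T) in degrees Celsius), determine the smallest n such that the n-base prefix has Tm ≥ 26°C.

First 10 bases: TTAATTATGC → Tm = 24°C (< 26°C)
First 11 bases: TTAATTATGCC → Tm = 28°C (≥ 26°C)
Each additional base adds 2°C (A/T) or 4°C (G/C), so Tm is non-decreasing in n; n = 11 is the first length to reach 26°C.

n = 11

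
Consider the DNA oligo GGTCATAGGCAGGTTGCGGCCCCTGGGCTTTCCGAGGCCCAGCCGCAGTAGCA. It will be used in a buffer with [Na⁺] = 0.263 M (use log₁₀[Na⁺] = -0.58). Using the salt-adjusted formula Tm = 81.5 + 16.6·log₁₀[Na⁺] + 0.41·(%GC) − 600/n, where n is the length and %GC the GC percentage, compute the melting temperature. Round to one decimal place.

Length n = 53. Counting bases: C=17, G=19, A=8, T=9
G+C = 36, so %GC = 36/53 × 100 = 67.925%
Salt term: 16.6 × (-0.58) = -9.628
GC term: 0.41 × 67.925 = 27.849; length term: −600/53 = −11.321
Tm = 81.5 + (-9.628) + 27.849 − 11.321 = 88.4 → 88.4°C

88.4°C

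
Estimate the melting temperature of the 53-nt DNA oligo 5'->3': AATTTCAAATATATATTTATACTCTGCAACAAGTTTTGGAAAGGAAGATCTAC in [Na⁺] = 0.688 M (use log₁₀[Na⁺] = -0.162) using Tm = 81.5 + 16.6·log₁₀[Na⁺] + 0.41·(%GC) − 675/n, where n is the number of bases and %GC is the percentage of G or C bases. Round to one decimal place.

76.9°C

Length n = 53. Counting bases: C=7, T=18, A=21, G=7
G+C = 14, so %GC = 14/53 × 100 = 26.415%
Salt term: 16.6 × (-0.162) = -2.689
GC term: 0.41 × 26.415 = 10.83; length term: −675/53 = −12.736
Tm = 81.5 + (-2.689) + 10.83 − 12.736 = 76.905 → 76.9°C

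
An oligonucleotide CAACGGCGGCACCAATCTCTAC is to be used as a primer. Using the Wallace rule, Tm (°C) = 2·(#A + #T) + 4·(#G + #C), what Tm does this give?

Counting bases: A=6, C=9, G=4, T=3
AT pairs contribute 9, GC pairs contribute 13.
Tm = 4·13 + 2·9 = 52 + 18 = 70°C

70°C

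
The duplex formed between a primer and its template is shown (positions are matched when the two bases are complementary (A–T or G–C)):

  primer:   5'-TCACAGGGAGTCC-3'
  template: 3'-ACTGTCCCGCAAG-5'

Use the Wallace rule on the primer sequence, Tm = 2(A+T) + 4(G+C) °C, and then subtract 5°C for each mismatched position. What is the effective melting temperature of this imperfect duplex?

27°C

Primer base counts: A=3, T=2, G=4, C=4 → A+T=5, G+C=8
Perfect-match Tm = 2(5) + 4(8) = 10 + 32 = 42°C
Mismatches (positions where the bases are not complementary): 3 (at positions 2, 9, 12)
Effective Tm = 42 − 3×5 = 42 − 15 = 27°C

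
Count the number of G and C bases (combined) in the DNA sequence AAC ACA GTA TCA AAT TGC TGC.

Base counts: G=3, C=5, A=8, T=5
Total G or C: 3 + 5 = 8

8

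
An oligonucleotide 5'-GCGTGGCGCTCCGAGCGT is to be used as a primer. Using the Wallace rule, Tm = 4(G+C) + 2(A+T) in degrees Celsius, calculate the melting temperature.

A=1, C=6, G=8, T=3
So N_AT = 4 and N_GC = 14.
Tm = 2×4 + 4×14 = 64°C

64°C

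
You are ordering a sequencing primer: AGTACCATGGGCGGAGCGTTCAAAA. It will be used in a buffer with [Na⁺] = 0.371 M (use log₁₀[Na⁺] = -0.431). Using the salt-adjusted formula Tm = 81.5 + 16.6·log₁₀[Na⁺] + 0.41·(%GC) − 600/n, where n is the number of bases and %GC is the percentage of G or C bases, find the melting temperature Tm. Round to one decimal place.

71.7°C

Length n = 25. T=4, C=5, A=8, G=8
G+C = 13, so %GC = 13/25 × 100 = 52%
Salt term: 16.6 × (-0.431) = -7.155
GC term: 0.41 × 52 = 21.32; length term: −600/25 = −24
Tm = 81.5 + (-7.155) + 21.32 − 24 = 71.665 → 71.7°C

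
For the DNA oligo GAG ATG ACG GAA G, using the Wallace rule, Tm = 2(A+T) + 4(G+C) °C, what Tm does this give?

40°C

Scanning the sequence gives T=1, A=5, C=1, G=6.
So N_AT = 6 and N_GC = 7.
Tm = 2(6) + 4(7) = 12 + 28 = 40°C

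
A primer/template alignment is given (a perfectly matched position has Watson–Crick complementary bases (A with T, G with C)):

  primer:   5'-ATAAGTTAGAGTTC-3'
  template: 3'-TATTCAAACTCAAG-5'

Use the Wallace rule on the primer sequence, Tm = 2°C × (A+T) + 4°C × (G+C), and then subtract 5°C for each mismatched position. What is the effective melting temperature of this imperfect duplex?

Primer base counts: A=5, T=5, G=3, C=1 → A+T=10, G+C=4
Perfect-match Tm = 2(10) + 4(4) = 20 + 16 = 36°C
Mismatches (positions where the bases are not complementary): 1 (at position 8)
Effective Tm = 36 − 1×5 = 36 − 5 = 31°C

31°C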